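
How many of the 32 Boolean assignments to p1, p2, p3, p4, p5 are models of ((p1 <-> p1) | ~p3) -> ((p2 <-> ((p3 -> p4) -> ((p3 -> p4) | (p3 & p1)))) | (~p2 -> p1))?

24

Initial set: {(((p1 <-> p1) | ~p3) -> ((p2 <-> ((p3 -> p4) -> ((p3 -> p4) | (p3 & p1)))) | (~p2 -> p1)))}.
(((p1 <-> p1) | ~p3) -> ((p2 <-> ((p3 -> p4) -> ((p3 -> p4) | (p3 & p1)))) | (~p2 -> p1))): β-rule — branch into ~((p1 <-> p1) | ~p3)  //  ((p2 <-> ((p3 -> p4) -> ((p3 -> p4) | (p3 & p1)))) | (~p2 -> p1)).
  branch 1 (add ~((p1 <-> p1) | ~p3)):
    ~((p1 <-> p1) | ~p3): α-rule — add ~(p1 <-> p1), ~~p3.
    ~(p1 <-> p1): β-rule — branch into p1, ~p1  //  ~p1, p1.
      branch 1.1 (add p1, ~p1):
        × closes — contains both p1 and ~p1.
      branch 1.2 (add ~p1, p1):
        × closes — contains both p1 and ~p1.
  branch 2 (add ((p2 <-> ((p3 -> p4) -> ((p3 -> p4) | (p3 & p1)))) | (~p2 -> p1))):
    ((p2 <-> ((p3 -> p4) -> ((p3 -> p4) | (p3 & p1)))) | (~p2 -> p1)): β-rule — branch into (p2 <-> ((p3 -> p4) -> ((p3 -> p4) | (p3 & p1))))  //  (~p2 -> p1).
      branch 2.1 (add (p2 <-> ((p3 -> p4) -> ((p3 -> p4) | (p3 & p1))))):
        (p2 <-> ((p3 -> p4) -> ((p3 -> p4) | (p3 & p1)))): β-rule — branch into p2, ((p3 -> p4) -> ((p3 -> p4) | (p3 & p1)))  //  ~p2, ~((p3 -> p4) -> ((p3 -> p4) | (p3 & p1))).
          branch 2.1.1 (add p2, ((p3 -> p4) -> ((p3 -> p4) | (p3 & p1)))):
            ((p3 -> p4) -> ((p3 -> p4) | (p3 & p1))): β-rule — branch into ~(p3 -> p4)  //  ((p3 -> p4) | (p3 & p1)).
              branch 2.1.1.1 (add ~(p3 -> p4)):
                ~(p3 -> p4): α-rule — add p3, ~p4.
                ○ open, literals {p2=1, p3=1, p4=0}.
              branch 2.1.1.2 (add ((p3 -> p4) | (p3 & p1))):
                ((p3 -> p4) | (p3 & p1)): β-rule — branch into (p3 -> p4)  //  (p3 & p1).
                  branch 2.1.1.2.1 (add (p3 -> p4)):
                    (p3 -> p4): β-rule — branch into ~p3  //  p4.
                      branch 2.1.1.2.1.1 (add ~p3):
                        ○ open, literals {p2=1, p3=0}.
                      branch 2.1.1.2.1.2 (add p4):
                        ○ open, literals {p2=1, p4=1}.
                  branch 2.1.1.2.2 (add (p3 & p1)):
                    (p3 & p1): α-rule — add p3, p1.
                    ○ open, literals {p1=1, p2=1, p3=1}.
          branch 2.1.2 (add ~p2, ~((p3 -> p4) -> ((p3 -> p4) | (p3 & p1)))):
            ~((p3 -> p4) -> ((p3 -> p4) | (p3 & p1))): α-rule — add (p3 -> p4), ~((p3 -> p4) | (p3 & p1)).
            ~((p3 -> p4) | (p3 & p1)): α-rule — add ~(p3 -> p4), ~(p3 & p1).
            ~(p3 -> p4): α-rule — add p3, ~p4.
            (p3 -> p4): β-rule — branch into ~p3  //  p4.
              branch 2.1.2.1 (add ~p3):
                × closes — contains both p3 and ~p3.
              branch 2.1.2.2 (add p4):
                × closes — contains both p4 and ~p4.
      branch 2.2 (add (~p2 -> p1)):
        (~p2 -> p1): β-rule — branch into ~~p2  //  p1.
          branch 2.2.1 (add ~~p2):
            ○ open, literals {p2=1}.
          branch 2.2.2 (add p1):
            ○ open, literals {p1=1}.
4 branches closed, 6 open.
Each open branch fixes some atoms; the unmentioned ones are free. Counting distinct full assignments: branch {p2=1, p3=1, p4=0} (p1, p5) contributes 4 new; branch {p2=1, p3=0} (p1, p4, p5) contributes 8 new; branch {p2=1, p4=1} (p1, p3, p5) contributes 4 new; branch {p1=1, p2=1, p3=1} (p4, p5) contributes 0 new; branch {p2=1} (p1, p3, p4, p5) contributes 0 new; branch {p1=1} (p2, p3, p4, p5) contributes 8 new. Total: 24.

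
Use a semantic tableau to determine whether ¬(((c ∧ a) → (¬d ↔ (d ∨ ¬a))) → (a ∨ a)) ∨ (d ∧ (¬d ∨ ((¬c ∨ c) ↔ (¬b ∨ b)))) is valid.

Assume the negation and expand:
Initial set: {¬(¬(((c ∧ a) → (¬d ↔ (d ∨ ¬a))) → (a ∨ a)) ∨ (d ∧ (¬d ∨ ((¬c ∨ c) ↔ (¬b ∨ b)))))}.
¬(¬(((c ∧ a) → (¬d ↔ (d ∨ ¬a))) → (a ∨ a)) ∨ (d ∧ (¬d ∨ ((¬c ∨ c) ↔ (¬b ∨ b))))): α-rule — add ¬¬(((c ∧ a) → (¬d ↔ (d ∨ ¬a))) → (a ∨ a)), ¬(d ∧ (¬d ∨ ((¬c ∨ c) ↔ (¬b ∨ b)))).
¬¬(((c ∧ a) → (¬d ↔ (d ∨ ¬a))) → (a ∨ a)): β-rule — branch into ¬((c ∧ a) → (¬d ↔ (d ∨ ¬a)))  //  (a ∨ a).
  branch 1 (add ¬((c ∧ a) → (¬d ↔ (d ∨ ¬a)))):
    ¬((c ∧ a) → (¬d ↔ (d ∨ ¬a))): α-rule — add (c ∧ a), ¬(¬d ↔ (d ∨ ¬a)).
    (c ∧ a): α-rule — add c, a.
    ¬(d ∧ (¬d ∨ ((¬c ∨ c) ↔ (¬b ∨ b)))): β-rule — branch into ¬d  //  ¬(¬d ∨ ((¬c ∨ c) ↔ (¬b ∨ b))).
      branch 1.1 (add ¬d):
        ¬(¬d ↔ (d ∨ ¬a)): β-rule — branch into ¬d, ¬(d ∨ ¬a)  //  ¬¬d, (d ∨ ¬a).
          branch 1.1.1 (add ¬d, ¬(d ∨ ¬a)):
            ¬(d ∨ ¬a): α-rule — add ¬d, ¬¬a.
            ○ open, literals {a=true, c=true, d=false}.
          branch 1.1.2 (add ¬¬d, (d ∨ ¬a)):
            × closes — contains both d and ¬d.
      branch 1.2 (add ¬(¬d ∨ ((¬c ∨ c) ↔ (¬b ∨ b)))):
        ¬(¬d ∨ ((¬c ∨ c) ↔ (¬b ∨ b))): α-rule — add ¬¬d, ¬((¬c ∨ c) ↔ (¬b ∨ b)).
        ¬(¬d ↔ (d ∨ ¬a)): β-rule — branch into ¬d, ¬(d ∨ ¬a)  //  ¬¬d, (d ∨ ¬a).
          branch 1.2.1 (add ¬d, ¬(d ∨ ¬a)):
            × closes — contains both d and ¬d.
          branch 1.2.2 (add ¬¬d, (d ∨ ¬a)):
            ¬((¬c ∨ c) ↔ (¬b ∨ b)): β-rule — branch into (¬c ∨ c), ¬(¬b ∨ b)  //  ¬(¬c ∨ c), (¬b ∨ b).
              branch 1.2.2.1 (add (¬c ∨ c), ¬(¬b ∨ b)):
                ¬(¬b ∨ b): α-rule — add ¬¬b, ¬b.
                × closes — contains both b and ¬b.
              branch 1.2.2.2 (add ¬(¬c ∨ c), (¬b ∨ b)):
                ¬(¬c ∨ c): α-rule — add ¬¬c, ¬c.
                × closes — contains both c and ¬c.
  branch 2 (add (a ∨ a)):
    ¬(d ∧ (¬d ∨ ((¬c ∨ c) ↔ (¬b ∨ b)))): β-rule — branch into ¬d  //  ¬(¬d ∨ ((¬c ∨ c) ↔ (¬b ∨ b))).
      branch 2.1 (add ¬d):
        (a ∨ a): β-rule — branch into a  //  a.
          branch 2.1.1 (add a):
            ○ open, literals {a=true, d=false}.
          branch 2.1.2 (add a):
            ○ open, literals {a=true, d=false}.
      branch 2.2 (add ¬(¬d ∨ ((¬c ∨ c) ↔ (¬b ∨ b)))):
        ¬(¬d ∨ ((¬c ∨ c) ↔ (¬b ∨ b))): α-rule — add ¬¬d, ¬((¬c ∨ c) ↔ (¬b ∨ b)).
        (a ∨ a): β-rule — branch into a  //  a.
          branch 2.2.1 (add a):
            ¬((¬c ∨ c) ↔ (¬b ∨ b)): β-rule — branch into (¬c ∨ c), ¬(¬b ∨ b)  //  ¬(¬c ∨ c), (¬b ∨ b).
              branch 2.2.1.1 (add (¬c ∨ c), ¬(¬b ∨ b)):
                ¬(¬b ∨ b): α-rule — add ¬¬b, ¬b.
                × closes — contains both b and ¬b.
              branch 2.2.1.2 (add ¬(¬c ∨ c), (¬b ∨ b)):
                ¬(¬c ∨ c): α-rule — add ¬¬c, ¬c.
                × closes — contains both c and ¬c.
          branch 2.2.2 (add a):
            ¬((¬c ∨ c) ↔ (¬b ∨ b)): β-rule — branch into (¬c ∨ c), ¬(¬b ∨ b)  //  ¬(¬c ∨ c), (¬b ∨ b).
              branch 2.2.2.1 (add (¬c ∨ c), ¬(¬b ∨ b)):
                ¬(¬b ∨ b): α-rule — add ¬¬b, ¬b.
                × closes — contains both b and ¬b.
              branch 2.2.2.2 (add ¬(¬c ∨ c), (¬b ∨ b)):
                ¬(¬c ∨ c): α-rule — add ¬¬c, ¬c.
                × closes — contains both c and ¬c.
8 branches closed, 3 open.
An open branch gives a countermodel: a=true, c=true, d=false (unmentioned atoms arbitrary); under it the original formula is false.

Not valid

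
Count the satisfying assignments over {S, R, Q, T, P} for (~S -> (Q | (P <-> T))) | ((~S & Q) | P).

Initial set: {T ((~S -> (Q | (P <-> T))) | ((~S & Q) | P))}.
T ((~S -> (Q | (P <-> T))) | ((~S & Q) | P)): β-rule — branch into T (~S -> (Q | (P <-> T)))  //  T ((~S & Q) | P).
  branch 1 (add T (~S -> (Q | (P <-> T)))):
    T (~S -> (Q | (P <-> T))): β-rule — branch into F ~S  //  T (Q | (P <-> T)).
      branch 1.1 (add F ~S):
        ○ open, literals {S=true}.
      branch 1.2 (add T (Q | (P <-> T))):
        T (Q | (P <-> T)): β-rule — branch into T Q  //  T (P <-> T).
          branch 1.2.1 (add T Q):
            ○ open, literals {Q=true}.
          branch 1.2.2 (add T (P <-> T)):
            T (P <-> T): β-rule — branch into T P, T T  //  F P, F T.
              branch 1.2.2.1 (add T P, T T):
                ○ open, literals {P=true, T=true}.
              branch 1.2.2.2 (add F P, F T):
                ○ open, literals {P=false, T=false}.
  branch 2 (add T ((~S & Q) | P)):
    T ((~S & Q) | P): β-rule — branch into T (~S & Q)  //  T P.
      branch 2.1 (add T (~S & Q)):
        T (~S & Q): α-rule — add T ~S, T Q.
        ○ open, literals {Q=true, S=false}.
      branch 2.2 (add T P):
        ○ open, literals {P=true}.
0 branches closed, 6 open.
Each open branch fixes some atoms; the unmentioned ones are free. Counting distinct full assignments: branch {S=true} (R, Q, T, P) contributes 16 new; branch {Q=true} (S, R, T, P) contributes 8 new; branch {P=true, T=true} (S, R, Q) contributes 2 new; branch {P=false, T=false} (S, R, Q) contributes 2 new; branch {Q=true, S=false} (R, T, P) contributes 0 new; branch {P=true} (S, R, Q, T) contributes 2 new. Total: 30.

30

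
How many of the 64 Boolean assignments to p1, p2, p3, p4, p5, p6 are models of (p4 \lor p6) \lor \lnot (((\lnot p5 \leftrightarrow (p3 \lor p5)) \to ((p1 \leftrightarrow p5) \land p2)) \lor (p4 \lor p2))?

Initial set: {T ((p4 \lor p6) \lor \lnot (((\lnot p5 \leftrightarrow (p3 \lor p5)) \to ((p1 \leftrightarrow p5) \land p2)) \lor (p4 \lor p2)))}.
T ((p4 \lor p6) \lor \lnot (((\lnot p5 \leftrightarrow (p3 \lor p5)) \to ((p1 \leftrightarrow p5) \land p2)) \lor (p4 \lor p2))): β-rule — branch into T (p4 \lor p6)  //  T \lnot (((\lnot p5 \leftrightarrow (p3 \lor p5)) \to ((p1 \leftrightarrow p5) \land p2)) \lor (p4 \lor p2)).
  branch 1 (add T (p4 \lor p6)):
    T (p4 \lor p6): β-rule — branch into T p4  //  T p6.
      branch 1.1 (add T p4):
        ○ open, literals {p4=T}.
      branch 1.2 (add T p6):
        ○ open, literals {p6=T}.
  branch 2 (add T \lnot (((\lnot p5 \leftrightarrow (p3 \lor p5)) \to ((p1 \leftrightarrow p5) \land p2)) \lor (p4 \lor p2))):
    T \lnot (((\lnot p5 \leftrightarrow (p3 \lor p5)) \to ((p1 \leftrightarrow p5) \land p2)) \lor (p4 \lor p2)): α-rule — add F ((\lnot p5 \leftrightarrow (p3 \lor p5)) \to ((p1 \leftrightarrow p5) \land p2)), F (p4 \lor p2).
    F ((\lnot p5 \leftrightarrow (p3 \lor p5)) \to ((p1 \leftrightarrow p5) \land p2)): α-rule — add T (\lnot p5 \leftrightarrow (p3 \lor p5)), F ((p1 \leftrightarrow p5) \land p2).
    F (p4 \lor p2): α-rule — add F p4, F p2.
    T (\lnot p5 \leftrightarrow (p3 \lor p5)): β-rule — branch into T \lnot p5, T (p3 \lor p5)  //  F \lnot p5, F (p3 \lor p5).
      branch 2.1 (add T \lnot p5, T (p3 \lor p5)):
        F ((p1 \leftrightarrow p5) \land p2): β-rule — branch into F (p1 \leftrightarrow p5)  //  F p2.
          branch 2.1.1 (add F (p1 \leftrightarrow p5)):
            T (p3 \lor p5): β-rule — branch into T p3  //  T p5.
              branch 2.1.1.1 (add T p3):
                F (p1 \leftrightarrow p5): β-rule — branch into T p1, F p5  //  F p1, T p5.
                  branch 2.1.1.1.1 (add T p1, F p5):
                    ○ open, literals {p1=T, p2=F, p3=T, p4=F, p5=F}.
                  branch 2.1.1.1.2 (add F p1, T p5):
                    × closes — contains both p5 and \lnot p5.
              branch 2.1.1.2 (add T p5):
                × closes — contains both p5 and \lnot p5.
          branch 2.1.2 (add F p2):
            T (p3 \lor p5): β-rule — branch into T p3  //  T p5.
              branch 2.1.2.1 (add T p3):
                ○ open, literals {p2=F, p3=T, p4=F, p5=F}.
              branch 2.1.2.2 (add T p5):
                × closes — contains both p5 and \lnot p5.
      branch 2.2 (add F \lnot p5, F (p3 \lor p5)):
        F (p3 \lor p5): α-rule — add F p3, F p5.
        × closes — contains both p5 and \lnot p5.
4 branches closed, 4 open.
Each open branch fixes some atoms; the unmentioned ones are free. Counting distinct full assignments: branch {p4=T} (p1, p2, p3, p5, p6) contributes 32 new; branch {p6=T} (p1, p2, p3, p4, p5) contributes 16 new; branch {p1=T, p2=F, p3=T, p4=F, p5=F} (p6) contributes 1 new; branch {p2=F, p3=T, p4=F, p5=F} (p1, p6) contributes 1 new. Total: 50.

50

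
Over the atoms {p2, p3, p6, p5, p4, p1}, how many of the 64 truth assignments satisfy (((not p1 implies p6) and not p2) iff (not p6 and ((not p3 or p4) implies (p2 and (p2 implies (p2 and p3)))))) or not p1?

Initial set: {((((not p1 implies p6) and not p2) iff (not p6 and ((not p3 or p4) implies (p2 and (p2 implies (p2 and p3)))))) or not p1)}.
((((not p1 implies p6) and not p2) iff (not p6 and ((not p3 or p4) implies (p2 and (p2 implies (p2 and p3)))))) or not p1): β-rule — branch into (((not p1 implies p6) and not p2) iff (not p6 and ((not p3 or p4) implies (p2 and (p2 implies (p2 and p3))))))  //  not p1.
  branch 1 (add (((not p1 implies p6) and not p2) iff (not p6 and ((not p3 or p4) implies (p2 and (p2 implies (p2 and p3))))))):
    (((not p1 implies p6) and not p2) iff (not p6 and ((not p3 or p4) implies (p2 and (p2 implies (p2 and p3)))))): β-rule — branch into ((not p1 implies p6) and not p2), (not p6 and ((not p3 or p4) implies (p2 and (p2 implies (p2 and p3)))))  //  not ((not p1 implies p6) and not p2), not (not p6 and ((not p3 or p4) implies (p2 and (p2 implies (p2 and p3))))).
      branch 1.1 (add ((not p1 implies p6) and not p2), (not p6 and ((not p3 or p4) implies (p2 and (p2 implies (p2 and p3)))))):
        ((not p1 implies p6) and not p2): α-rule — add (not p1 implies p6), not p2.
        (not p6 and ((not p3 or p4) implies (p2 and (p2 implies (p2 and p3))))): α-rule — add not p6, ((not p3 or p4) implies (p2 and (p2 implies (p2 and p3)))).
        (not p1 implies p6): β-rule — branch into not not p1  //  p6.
          branch 1.1.1 (add not not p1):
            ((not p3 or p4) implies (p2 and (p2 implies (p2 and p3)))): β-rule — branch into not (not p3 or p4)  //  (p2 and (p2 implies (p2 and p3))).
              branch 1.1.1.1 (add not (not p3 or p4)):
                not (not p3 or p4): α-rule — add not not p3, not p4.
                ○ open, literals {p1=1, p2=0, p3=1, p4=0, p6=0}.
              branch 1.1.1.2 (add (p2 and (p2 implies (p2 and p3)))):
                (p2 and (p2 implies (p2 and p3))): α-rule — add p2, (p2 implies (p2 and p3)).
                × closes — contains both p2 and not p2.
          branch 1.1.2 (add p6):
            × closes — contains both p6 and not p6.
      branch 1.2 (add not ((not p1 implies p6) and not p2), not (not p6 and ((not p3 or p4) implies (p2 and (p2 implies (p2 and p3)))))):
        not ((not p1 implies p6) and not p2): β-rule — branch into not (not p1 implies p6)  //  not not p2.
          branch 1.2.1 (add not (not p1 implies p6)):
            not (not p1 implies p6): α-rule — add not p1, not p6.
            not (not p6 and ((not p3 or p4) implies (p2 and (p2 implies (p2 and p3))))): β-rule — branch into not not p6  //  not ((not p3 or p4) implies (p2 and (p2 implies (p2 and p3)))).
              branch 1.2.1.1 (add not not p6):
                × closes — contains both p6 and not p6.
              branch 1.2.1.2 (add not ((not p3 or p4) implies (p2 and (p2 implies (p2 and p3))))):
                not ((not p3 or p4) implies (p2 and (p2 implies (p2 and p3)))): α-rule — add (not p3 or p4), not (p2 and (p2 implies (p2 and p3))).
                (not p3 or p4): β-rule — branch into not p3  //  p4.
                  branch 1.2.1.2.1 (add not p3):
                    not (p2 and (p2 implies (p2 and p3))): β-rule — branch into not p2  //  not (p2 implies (p2 and p3)).
                      branch 1.2.1.2.1.1 (add not p2):
                        ○ open, literals {p1=0, p2=0, p3=0, p6=0}.
                      branch 1.2.1.2.1.2 (add not (p2 implies (p2 and p3))):
                        not (p2 implies (p2 and p3)): α-rule — add p2, not (p2 and p3).
                        not (p2 and p3): β-rule — branch into not p2  //  not p3.
                          branch 1.2.1.2.1.2.1 (add not p2):
                            × closes — contains both p2 and not p2.
                          branch 1.2.1.2.1.2.2 (add not p3):
                            ○ open, literals {p1=0, p2=1, p3=0, p6=0}.
                  branch 1.2.1.2.2 (add p4):
                    not (p2 and (p2 implies (p2 and p3))): β-rule — branch into not p2  //  not (p2 implies (p2 and p3)).
                      branch 1.2.1.2.2.1 (add not p2):
                        ○ open, literals {p1=0, p2=0, p4=1, p6=0}.
                      branch 1.2.1.2.2.2 (add not (p2 implies (p2 and p3))):
                        not (p2 implies (p2 and p3)): α-rule — add p2, not (p2 and p3).
                        not (p2 and p3): β-rule — branch into not p2  //  not p3.
                          branch 1.2.1.2.2.2.1 (add not p2):
                            × closes — contains both p2 and not p2.
                          branch 1.2.1.2.2.2.2 (add not p3):
                            ○ open, literals {p1=0, p2=1, p3=0, p4=1, p6=0}.
          branch 1.2.2 (add not not p2):
            not (not p6 and ((not p3 or p4) implies (p2 and (p2 implies (p2 and p3))))): β-rule — branch into not not p6  //  not ((not p3 or p4) implies (p2 and (p2 implies (p2 and p3)))).
              branch 1.2.2.1 (add not not p6):
                ○ open, literals {p2=1, p6=1}.
              branch 1.2.2.2 (add not ((not p3 or p4) implies (p2 and (p2 implies (p2 and p3))))):
                not ((not p3 or p4) implies (p2 and (p2 implies (p2 and p3)))): α-rule — add (not p3 or p4), not (p2 and (p2 implies (p2 and p3))).
                (not p3 or p4): β-rule — branch into not p3  //  p4.
                  branch 1.2.2.2.1 (add not p3):
                    not (p2 and (p2 implies (p2 and p3))): β-rule — branch into not p2  //  not (p2 implies (p2 and p3)).
                      branch 1.2.2.2.1.1 (add not p2):
                        × closes — contains both p2 and not p2.
                      branch 1.2.2.2.1.2 (add not (p2 implies (p2 and p3))):
                        not (p2 implies (p2 and p3)): α-rule — add p2, not (p2 and p3).
                        not (p2 and p3): β-rule — branch into not p2  //  not p3.
                          branch 1.2.2.2.1.2.1 (add not p2):
                            × closes — contains both p2 and not p2.
                          branch 1.2.2.2.1.2.2 (add not p3):
                            ○ open, literals {p2=1, p3=0}.
                  branch 1.2.2.2.2 (add p4):
                    not (p2 and (p2 implies (p2 and p3))): β-rule — branch into not p2  //  not (p2 implies (p2 and p3)).
                      branch 1.2.2.2.2.1 (add not p2):
                        × closes — contains both p2 and not p2.
                      branch 1.2.2.2.2.2 (add not (p2 implies (p2 and p3))):
                        not (p2 implies (p2 and p3)): α-rule — add p2, not (p2 and p3).
                        not (p2 and p3): β-rule — branch into not p2  //  not p3.
                          branch 1.2.2.2.2.2.1 (add not p2):
                            × closes — contains both p2 and not p2.
                          branch 1.2.2.2.2.2.2 (add not p3):
                            ○ open, literals {p2=1, p3=0, p4=1}.
  branch 2 (add not p1):
    ○ open, literals {p1=0}.
9 branches closed, 9 open.
Each open branch fixes some atoms; the unmentioned ones are free. Counting distinct full assignments: branch {p1=1, p2=0, p3=1, p4=0, p6=0} (p5) contributes 2 new; branch {p1=0, p2=0, p3=0, p6=0} (p5, p4) contributes 4 new; branch {p1=0, p2=1, p3=0, p6=0} (p5, p4) contributes 4 new; branch {p1=0, p2=0, p4=1, p6=0} (p3, p5) contributes 2 new; branch {p1=0, p2=1, p3=0, p4=1, p6=0} (p5) contributes 0 new; branch {p2=1, p6=1} (p3, p5, p4, p1) contributes 16 new; branch {p2=1, p3=0} (p6, p5, p4, p1) contributes 4 new; branch {p2=1, p3=0, p4=1} (p6, p5, p1) contributes 0 new; branch {p1=0} (p2, p3, p6, p5, p4) contributes 14 new. Total: 46.

46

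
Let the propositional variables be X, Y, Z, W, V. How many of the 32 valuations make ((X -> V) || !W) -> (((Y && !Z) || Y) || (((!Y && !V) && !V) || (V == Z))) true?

Initial set: {(((X -> V) || !W) -> (((Y && !Z) || Y) || (((!Y && !V) && !V) || (V == Z))))}.
(((X -> V) || !W) -> (((Y && !Z) || Y) || (((!Y && !V) && !V) || (V == Z)))): β-rule — branch into !((X -> V) || !W)  //  (((Y && !Z) || Y) || (((!Y && !V) && !V) || (V == Z))).
  branch 1 (add !((X -> V) || !W)):
    !((X -> V) || !W): α-rule — add !(X -> V), !!W.
    !(X -> V): α-rule — add X, !V.
    ○ open, literals {V=F, W=T, X=T}.
  branch 2 (add (((Y && !Z) || Y) || (((!Y && !V) && !V) || (V == Z)))):
    (((Y && !Z) || Y) || (((!Y && !V) && !V) || (V == Z))): β-rule — branch into ((Y && !Z) || Y)  //  (((!Y && !V) && !V) || (V == Z)).
      branch 2.1 (add ((Y && !Z) || Y)):
        ((Y && !Z) || Y): β-rule — branch into (Y && !Z)  //  Y.
          branch 2.1.1 (add (Y && !Z)):
            (Y && !Z): α-rule — add Y, !Z.
            ○ open, literals {Y=T, Z=F}.
          branch 2.1.2 (add Y):
            ○ open, literals {Y=T}.
      branch 2.2 (add (((!Y && !V) && !V) || (V == Z))):
        (((!Y && !V) && !V) || (V == Z)): β-rule — branch into ((!Y && !V) && !V)  //  (V == Z).
          branch 2.2.1 (add ((!Y && !V) && !V)):
            ((!Y && !V) && !V): α-rule — add (!Y && !V), !V.
            (!Y && !V): α-rule — add !Y, !V.
            ○ open, literals {V=F, Y=F}.
          branch 2.2.2 (add (V == Z)):
            (V == Z): β-rule — branch into V, Z  //  !V, !Z.
              branch 2.2.2.1 (add V, Z):
                ○ open, literals {V=T, Z=T}.
              branch 2.2.2.2 (add !V, !Z):
                ○ open, literals {V=F, Z=F}.
0 branches closed, 6 open.
Each open branch fixes some atoms; the unmentioned ones are free. Counting distinct full assignments: branch {V=F, W=T, X=T} (Y, Z) contributes 4 new; branch {Y=T, Z=F} (X, W, V) contributes 7 new; branch {Y=T} (X, Z, W, V) contributes 7 new; branch {V=F, Y=F} (X, Z, W) contributes 6 new; branch {V=T, Z=T} (X, Y, W) contributes 4 new; branch {V=F, Z=F} (X, Y, W) contributes 0 new. Total: 28.

28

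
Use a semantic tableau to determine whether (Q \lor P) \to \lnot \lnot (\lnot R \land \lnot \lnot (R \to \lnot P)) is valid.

Assume the negation and expand:
Initial set: {\lnot ((Q \lor P) \to \lnot \lnot (\lnot R \land \lnot \lnot (R \to \lnot P)))}.
\lnot ((Q \lor P) \to \lnot \lnot (\lnot R \land \lnot \lnot (R \to \lnot P))): α-rule — add (Q \lor P), \lnot \lnot \lnot (\lnot R \land \lnot \lnot (R \to \lnot P)).
\lnot \lnot \lnot (\lnot R \land \lnot \lnot (R \to \lnot P)): drop double negation, giving \lnot (\lnot R \land \lnot \lnot (R \to \lnot P)).
(Q \lor P): β-rule — branch into Q  //  P.
  branch 1 (add Q):
    \lnot (\lnot R \land \lnot \lnot (R \to \lnot P)): β-rule — branch into \lnot \lnot R  //  \lnot \lnot \lnot (R \to \lnot P).
      branch 1.1 (add \lnot \lnot R):
        ○ open, literals {Q=true, R=true}.
      branch 1.2 (add \lnot \lnot \lnot (R \to \lnot P)):
        \lnot \lnot \lnot (R \to \lnot P): drop double negation, giving \lnot (R \to \lnot P).
        \lnot (R \to \lnot P): α-rule — add R, \lnot \lnot P.
        ○ open, literals {P=true, Q=true, R=true}.
  branch 2 (add P):
    \lnot (\lnot R \land \lnot \lnot (R \to \lnot P)): β-rule — branch into \lnot \lnot R  //  \lnot \lnot \lnot (R \to \lnot P).
      branch 2.1 (add \lnot \lnot R):
        ○ open, literals {P=true, R=true}.
      branch 2.2 (add \lnot \lnot \lnot (R \to \lnot P)):
        \lnot \lnot \lnot (R \to \lnot P): drop double negation, giving \lnot (R \to \lnot P).
        \lnot (R \to \lnot P): α-rule — add R, \lnot \lnot P.
        ○ open, literals {P=true, R=true}.
0 branches closed, 4 open.
An open branch gives a countermodel: Q=true, R=true (unmentioned atoms arbitrary); under it the original formula is false.

Not valid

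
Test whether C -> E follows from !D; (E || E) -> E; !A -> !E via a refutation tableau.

Initial set: {!D; ((E || E) -> E); (!A -> !E); !(C -> E)}.
!(C -> E): α-rule — add C, !E.
((E || E) -> E): β-rule — branch into !(E || E)  //  E.
  branch 1 (add !(E || E)):
    !(E || E): α-rule — add !E, !E.
    (!A -> !E): β-rule — branch into !!A  //  !E.
      branch 1.1 (add !!A):
        ○ open, literals {A=true, C=true, D=false, E=false}.
      branch 1.2 (add !E):
        ○ open, literals {C=true, D=false, E=false}.
  branch 2 (add E):
    × closes — contains both E and !E.
1 branch closed, 2 open.
An open branch gives a countermodel: A=true, C=true, D=false, E=false (unmentioned atoms arbitrary); the premises hold there but the conclusion fails.

No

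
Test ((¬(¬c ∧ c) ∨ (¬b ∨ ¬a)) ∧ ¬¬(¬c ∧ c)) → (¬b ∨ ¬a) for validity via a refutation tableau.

Assume the negation and expand:
Initial set: {F (((¬(¬c ∧ c) ∨ (¬b ∨ ¬a)) ∧ ¬¬(¬c ∧ c)) → (¬b ∨ ¬a))}.
F (((¬(¬c ∧ c) ∨ (¬b ∨ ¬a)) ∧ ¬¬(¬c ∧ c)) → (¬b ∨ ¬a)): α-rule — add T ((¬(¬c ∧ c) ∨ (¬b ∨ ¬a)) ∧ ¬¬(¬c ∧ c)), F (¬b ∨ ¬a).
T ((¬(¬c ∧ c) ∨ (¬b ∨ ¬a)) ∧ ¬¬(¬c ∧ c)): α-rule — add T (¬(¬c ∧ c) ∨ (¬b ∨ ¬a)), T ¬¬(¬c ∧ c).
F (¬b ∨ ¬a): α-rule — add F ¬b, F ¬a.
T ¬¬(¬c ∧ c): drop double negation, giving T (¬c ∧ c).
T (¬c ∧ c): α-rule — add T ¬c, T c.
× closes — contains both c and ¬c.
All 1 branch closes.
Every branch closed, so the negation is unsatisfiable and the formula is valid.

Valid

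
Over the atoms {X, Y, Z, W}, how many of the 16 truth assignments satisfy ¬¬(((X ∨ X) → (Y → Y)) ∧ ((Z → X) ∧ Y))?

6

Initial set: {¬¬(((X ∨ X) → (Y → Y)) ∧ ((Z → X) ∧ Y))}.
¬¬(((X ∨ X) → (Y → Y)) ∧ ((Z → X) ∧ Y)): drop double negation, giving (((X ∨ X) → (Y → Y)) ∧ ((Z → X) ∧ Y)).
(((X ∨ X) → (Y → Y)) ∧ ((Z → X) ∧ Y)): α-rule — add ((X ∨ X) → (Y → Y)), ((Z → X) ∧ Y).
((Z → X) ∧ Y): α-rule — add (Z → X), Y.
((X ∨ X) → (Y → Y)): β-rule — branch into ¬(X ∨ X)  //  (Y → Y).
  branch 1 (add ¬(X ∨ X)):
    ¬(X ∨ X): α-rule — add ¬X, ¬X.
    (Z → X): β-rule — branch into ¬Z  //  X.
      branch 1.1 (add ¬Z):
        ○ open, literals {X=false, Y=true, Z=false}.
      branch 1.2 (add X):
        × closes — contains both X and ¬X.
  branch 2 (add (Y → Y)):
    (Z → X): β-rule — branch into ¬Z  //  X.
      branch 2.1 (add ¬Z):
        (Y → Y): β-rule — branch into ¬Y  //  Y.
          branch 2.1.1 (add ¬Y):
            × closes — contains both Y and ¬Y.
          branch 2.1.2 (add Y):
            ○ open, literals {Y=true, Z=false}.
      branch 2.2 (add X):
        (Y → Y): β-rule — branch into ¬Y  //  Y.
          branch 2.2.1 (add ¬Y):
            × closes — contains both Y and ¬Y.
          branch 2.2.2 (add Y):
            ○ open, literals {X=true, Y=true}.
3 branches closed, 3 open.
Each open branch fixes some atoms; the unmentioned ones are free. Counting distinct full assignments: branch {X=false, Y=true, Z=false} (W) contributes 2 new; branch {Y=true, Z=false} (X, W) contributes 2 new; branch {X=true, Y=true} (Z, W) contributes 2 new. Total: 6.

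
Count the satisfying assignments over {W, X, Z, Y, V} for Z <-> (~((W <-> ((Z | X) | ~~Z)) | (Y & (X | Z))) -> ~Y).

18

Initial set: {(Z <-> (~((W <-> ((Z | X) | ~~Z)) | (Y & (X | Z))) -> ~Y))}.
(Z <-> (~((W <-> ((Z | X) | ~~Z)) | (Y & (X | Z))) -> ~Y)): β-rule — branch into Z, (~((W <-> ((Z | X) | ~~Z)) | (Y & (X | Z))) -> ~Y)  //  ~Z, ~(~((W <-> ((Z | X) | ~~Z)) | (Y & (X | Z))) -> ~Y).
  branch 1 (add Z, (~((W <-> ((Z | X) | ~~Z)) | (Y & (X | Z))) -> ~Y)):
    (~((W <-> ((Z | X) | ~~Z)) | (Y & (X | Z))) -> ~Y): β-rule — branch into ~~((W <-> ((Z | X) | ~~Z)) | (Y & (X | Z)))  //  ~Y.
      branch 1.1 (add ~~((W <-> ((Z | X) | ~~Z)) | (Y & (X | Z)))):
        ~~((W <-> ((Z | X) | ~~Z)) | (Y & (X | Z))): β-rule — branch into (W <-> ((Z | X) | ~~Z))  //  (Y & (X | Z)).
          branch 1.1.1 (add (W <-> ((Z | X) | ~~Z))):
            (W <-> ((Z | X) | ~~Z)): β-rule — branch into W, ((Z | X) | ~~Z)  //  ~W, ~((Z | X) | ~~Z).
              branch 1.1.1.1 (add W, ((Z | X) | ~~Z)):
                ((Z | X) | ~~Z): β-rule — branch into (Z | X)  //  ~~Z.
                  branch 1.1.1.1.1 (add (Z | X)):
                    (Z | X): β-rule — branch into Z  //  X.
                      branch 1.1.1.1.1.1 (add Z):
                        ○ open, literals {W=true, Z=true}.
                      branch 1.1.1.1.1.2 (add X):
                        ○ open, literals {W=true, X=true, Z=true}.
                  branch 1.1.1.1.2 (add ~~Z):
                    ~~Z: drop double negation, giving Z.
                    ○ open, literals {W=true, Z=true}.
              branch 1.1.1.2 (add ~W, ~((Z | X) | ~~Z)):
                ~((Z | X) | ~~Z): α-rule — add ~(Z | X), ~~~Z.
                ~(Z | X): α-rule — add ~Z, ~X.
                × closes — contains both Z and ~Z.
          branch 1.1.2 (add (Y & (X | Z))):
            (Y & (X | Z)): α-rule — add Y, (X | Z).
            (X | Z): β-rule — branch into X  //  Z.
              branch 1.1.2.1 (add X):
                ○ open, literals {X=true, Y=true, Z=true}.
              branch 1.1.2.2 (add Z):
                ○ open, literals {Y=true, Z=true}.
      branch 1.2 (add ~Y):
        ○ open, literals {Y=false, Z=true}.
  branch 2 (add ~Z, ~(~((W <-> ((Z | X) | ~~Z)) | (Y & (X | Z))) -> ~Y)):
    ~(~((W <-> ((Z | X) | ~~Z)) | (Y & (X | Z))) -> ~Y): α-rule — add ~((W <-> ((Z | X) | ~~Z)) | (Y & (X | Z))), ~~Y.
    ~((W <-> ((Z | X) | ~~Z)) | (Y & (X | Z))): α-rule — add ~(W <-> ((Z | X) | ~~Z)), ~(Y & (X | Z)).
    ~(W <-> ((Z | X) | ~~Z)): β-rule — branch into W, ~((Z | X) | ~~Z)  //  ~W, ((Z | X) | ~~Z).
      branch 2.1 (add W, ~((Z | X) | ~~Z)):
        ~((Z | X) | ~~Z): α-rule — add ~(Z | X), ~~~Z.
        ~(Z | X): α-rule — add ~Z, ~X.
        ~~~Z: drop double negation, giving ~Z.
        ~(Y & (X | Z)): β-rule — branch into ~Y  //  ~(X | Z).
          branch 2.1.1 (add ~Y):
            × closes — contains both Y and ~Y.
          branch 2.1.2 (add ~(X | Z)):
            ~(X | Z): α-rule — add ~X, ~Z.
            ○ open, literals {W=true, X=false, Y=true, Z=false}.
      branch 2.2 (add ~W, ((Z | X) | ~~Z)):
        ~(Y & (X | Z)): β-rule — branch into ~Y  //  ~(X | Z).
          branch 2.2.1 (add ~Y):
            × closes — contains both Y and ~Y.
          branch 2.2.2 (add ~(X | Z)):
            ~(X | Z): α-rule — add ~X, ~Z.
            ((Z | X) | ~~Z): β-rule — branch into (Z | X)  //  ~~Z.
              branch 2.2.2.1 (add (Z | X)):
                (Z | X): β-rule — branch into Z  //  X.
                  branch 2.2.2.1.1 (add Z):
                    × closes — contains both Z and ~Z.
                  branch 2.2.2.1.2 (add X):
                    × closes — contains both X and ~X.
              branch 2.2.2.2 (add ~~Z):
                ~~Z: drop double negation, giving Z.
                × closes — contains both Z and ~Z.
6 branches closed, 7 open.
Each open branch fixes some atoms; the unmentioned ones are free. Counting distinct full assignments: branch {W=true, Z=true} (X, Y, V) contributes 8 new; branch {W=true, X=true, Z=true} (Y, V) contributes 0 new; branch {W=true, Z=true} (X, Y, V) contributes 0 new; branch {X=true, Y=true, Z=true} (W, V) contributes 2 new; branch {Y=true, Z=true} (W, X, V) contributes 2 new; branch {Y=false, Z=true} (W, X, V) contributes 4 new; branch {W=true, X=false, Y=true, Z=false} (V) contributes 2 new. Total: 18.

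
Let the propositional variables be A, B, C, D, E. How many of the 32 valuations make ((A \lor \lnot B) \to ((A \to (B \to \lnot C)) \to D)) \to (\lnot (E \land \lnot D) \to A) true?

22

Initial set: {(((A \lor \lnot B) \to ((A \to (B \to \lnot C)) \to D)) \to (\lnot (E \land \lnot D) \to A))}.
(((A \lor \lnot B) \to ((A \to (B \to \lnot C)) \to D)) \to (\lnot (E \land \lnot D) \to A)): β-rule — branch into \lnot ((A \lor \lnot B) \to ((A \to (B \to \lnot C)) \to D))  //  (\lnot (E \land \lnot D) \to A).
  branch 1 (add \lnot ((A \lor \lnot B) \to ((A \to (B \to \lnot C)) \to D))):
    \lnot ((A \lor \lnot B) \to ((A \to (B \to \lnot C)) \to D)): α-rule — add (A \lor \lnot B), \lnot ((A \to (B \to \lnot C)) \to D).
    \lnot ((A \to (B \to \lnot C)) \to D): α-rule — add (A \to (B \to \lnot C)), \lnot D.
    (A \lor \lnot B): β-rule — branch into A  //  \lnot B.
      branch 1.1 (add A):
        (A \to (B \to \lnot C)): β-rule — branch into \lnot A  //  (B \to \lnot C).
          branch 1.1.1 (add \lnot A):
            × closes — contains both A and \lnot A.
          branch 1.1.2 (add (B \to \lnot C)):
            (B \to \lnot C): β-rule — branch into \lnot B  //  \lnot C.
              branch 1.1.2.1 (add \lnot B):
                ○ open, literals {A=true, B=false, D=false}.
              branch 1.1.2.2 (add \lnot C):
                ○ open, literals {A=true, C=false, D=false}.
      branch 1.2 (add \lnot B):
        (A \to (B \to \lnot C)): β-rule — branch into \lnot A  //  (B \to \lnot C).
          branch 1.2.1 (add \lnot A):
            ○ open, literals {A=false, B=false, D=false}.
          branch 1.2.2 (add (B \to \lnot C)):
            (B \to \lnot C): β-rule — branch into \lnot B  //  \lnot C.
              branch 1.2.2.1 (add \lnot B):
                ○ open, literals {B=false, D=false}.
              branch 1.2.2.2 (add \lnot C):
                ○ open, literals {B=false, C=false, D=false}.
  branch 2 (add (\lnot (E \land \lnot D) \to A)):
    (\lnot (E \land \lnot D) \to A): β-rule — branch into \lnot \lnot (E \land \lnot D)  //  A.
      branch 2.1 (add \lnot \lnot (E \land \lnot D)):
        \lnot \lnot (E \land \lnot D): α-rule — add E, \lnot D.
        ○ open, literals {D=false, E=true}.
      branch 2.2 (add A):
        ○ open, literals {A=true}.
1 branch closed, 7 open.
Each open branch fixes some atoms; the unmentioned ones are free. Counting distinct full assignments: branch {A=true, B=false, D=false} (C, E) contributes 4 new; branch {A=true, C=false, D=false} (B, E) contributes 2 new; branch {A=false, B=false, D=false} (C, E) contributes 4 new; branch {B=false, D=false} (A, C, E) contributes 0 new; branch {B=false, C=false, D=false} (A, E) contributes 0 new; branch {D=false, E=true} (A, B, C) contributes 3 new; branch {A=true} (B, C, D, E) contributes 9 new. Total: 22.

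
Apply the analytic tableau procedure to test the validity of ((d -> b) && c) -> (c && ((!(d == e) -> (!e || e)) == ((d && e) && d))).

Assume the negation and expand:
Initial set: {!(((d -> b) && c) -> (c && ((!(d == e) -> (!e || e)) == ((d && e) && d))))}.
!(((d -> b) && c) -> (c && ((!(d == e) -> (!e || e)) == ((d && e) && d)))): α-rule — add ((d -> b) && c), !(c && ((!(d == e) -> (!e || e)) == ((d && e) && d))).
((d -> b) && c): α-rule — add (d -> b), c.
!(c && ((!(d == e) -> (!e || e)) == ((d && e) && d))): β-rule — branch into !c  //  !((!(d == e) -> (!e || e)) == ((d && e) && d)).
  branch 1 (add !c):
    × closes — contains both c and !c.
  branch 2 (add !((!(d == e) -> (!e || e)) == ((d && e) && d))):
    (d -> b): β-rule — branch into !d  //  b.
      branch 2.1 (add !d):
        !((!(d == e) -> (!e || e)) == ((d && e) && d)): β-rule — branch into (!(d == e) -> (!e || e)), !((d && e) && d)  //  !(!(d == e) -> (!e || e)), ((d && e) && d).
          branch 2.1.1 (add (!(d == e) -> (!e || e)), !((d && e) && d)):
            (!(d == e) -> (!e || e)): β-rule — branch into !!(d == e)  //  (!e || e).
              branch 2.1.1.1 (add !!(d == e)):
                !((d && e) && d): β-rule — branch into !(d && e)  //  !d.
                  branch 2.1.1.1.1 (add !(d && e)):
                    !!(d == e): β-rule — branch into d, e  //  !d, !e.
                      branch 2.1.1.1.1.1 (add d, e):
                        × closes — contains both d and !d.
                      branch 2.1.1.1.1.2 (add !d, !e):
                        !(d && e): β-rule — branch into !d  //  !e.
                          branch 2.1.1.1.1.2.1 (add !d):
                            ○ open, literals {c=1, d=0, e=0}.
                          branch 2.1.1.1.1.2.2 (add !e):
                            ○ open, literals {c=1, d=0, e=0}.
                  branch 2.1.1.1.2 (add !d):
                    !!(d == e): β-rule — branch into d, e  //  !d, !e.
                      branch 2.1.1.1.2.1 (add d, e):
                        × closes — contains both d and !d.
                      branch 2.1.1.1.2.2 (add !d, !e):
                        ○ open, literals {c=1, d=0, e=0}.
              branch 2.1.1.2 (add (!e || e)):
                !((d && e) && d): β-rule — branch into !(d && e)  //  !d.
                  branch 2.1.1.2.1 (add !(d && e)):
                    (!e || e): β-rule — branch into !e  //  e.
                      branch 2.1.1.2.1.1 (add !e):
                        !(d && e): β-rule — branch into !d  //  !e.
                          branch 2.1.1.2.1.1.1 (add !d):
                            ○ open, literals {c=1, d=0, e=0}.
                          branch 2.1.1.2.1.1.2 (add !e):
                            ○ open, literals {c=1, d=0, e=0}.
                      branch 2.1.1.2.1.2 (add e):
                        !(d && e): β-rule — branch into !d  //  !e.
                          branch 2.1.1.2.1.2.1 (add !d):
                            ○ open, literals {c=1, d=0, e=1}.
                          branch 2.1.1.2.1.2.2 (add !e):
                            × closes — contains both e and !e.
                  branch 2.1.1.2.2 (add !d):
                    (!e || e): β-rule — branch into !e  //  e.
                      branch 2.1.1.2.2.1 (add !e):
                        ○ open, literals {c=1, d=0, e=0}.
                      branch 2.1.1.2.2.2 (add e):
                        ○ open, literals {c=1, d=0, e=1}.
          branch 2.1.2 (add !(!(d == e) -> (!e || e)), ((d && e) && d)):
            !(!(d == e) -> (!e || e)): α-rule — add !(d == e), !(!e || e).
            ((d && e) && d): α-rule — add (d && e), d.
            × closes — contains both d and !d.
      branch 2.2 (add b):
        !((!(d == e) -> (!e || e)) == ((d && e) && d)): β-rule — branch into (!(d == e) -> (!e || e)), !((d && e) && d)  //  !(!(d == e) -> (!e || e)), ((d && e) && d).
          branch 2.2.1 (add (!(d == e) -> (!e || e)), !((d && e) && d)):
            (!(d == e) -> (!e || e)): β-rule — branch into !!(d == e)  //  (!e || e).
              branch 2.2.1.1 (add !!(d == e)):
                !((d && e) && d): β-rule — branch into !(d && e)  //  !d.
                  branch 2.2.1.1.1 (add !(d && e)):
                    !!(d == e): β-rule — branch into d, e  //  !d, !e.
                      branch 2.2.1.1.1.1 (add d, e):
                        !(d && e): β-rule — branch into !d  //  !e.
                          branch 2.2.1.1.1.1.1 (add !d):
                            × closes — contains both d and !d.
                          branch 2.2.1.1.1.1.2 (add !e):
                            × closes — contains both e and !e.
                      branch 2.2.1.1.1.2 (add !d, !e):
                        !(d && e): β-rule — branch into !d  //  !e.
                          branch 2.2.1.1.1.2.1 (add !d):
                            ○ open, literals {b=1, c=1, d=0, e=0}.
                          branch 2.2.1.1.1.2.2 (add !e):
                            ○ open, literals {b=1, c=1, d=0, e=0}.
                  branch 2.2.1.1.2 (add !d):
                    !!(d == e): β-rule — branch into d, e  //  !d, !e.
                      branch 2.2.1.1.2.1 (add d, e):
                        × closes — contains both d and !d.
                      branch 2.2.1.1.2.2 (add !d, !e):
                        ○ open, literals {b=1, c=1, d=0, e=0}.
              branch 2.2.1.2 (add (!e || e)):
                !((d && e) && d): β-rule — branch into !(d && e)  //  !d.
                  branch 2.2.1.2.1 (add !(d && e)):
                    (!e || e): β-rule — branch into !e  //  e.
                      branch 2.2.1.2.1.1 (add !e):
                        !(d && e): β-rule — branch into !d  //  !e.
                          branch 2.2.1.2.1.1.1 (add !d):
                            ○ open, literals {b=1, c=1, d=0, e=0}.
                          branch 2.2.1.2.1.1.2 (add !e):
                            ○ open, literals {b=1, c=1, e=0}.
                      branch 2.2.1.2.1.2 (add e):
                        !(d && e): β-rule — branch into !d  //  !e.
                          branch 2.2.1.2.1.2.1 (add !d):
                            ○ open, literals {b=1, c=1, d=0, e=1}.
                          branch 2.2.1.2.1.2.2 (add !e):
                            × closes — contains both e and !e.
                  branch 2.2.1.2.2 (add !d):
                    (!e || e): β-rule — branch into !e  //  e.
                      branch 2.2.1.2.2.1 (add !e):
                        ○ open, literals {b=1, c=1, d=0, e=0}.
                      branch 2.2.1.2.2.2 (add e):
                        ○ open, literals {b=1, c=1, d=0, e=1}.
          branch 2.2.2 (add !(!(d == e) -> (!e || e)), ((d && e) && d)):
            !(!(d == e) -> (!e || e)): α-rule — add !(d == e), !(!e || e).
            ((d && e) && d): α-rule — add (d && e), d.
            !(!e || e): α-rule — add !!e, !e.
            × closes — contains both e and !e.
10 branches closed, 16 open.
An open branch gives a countermodel: c=1, d=0, e=0 (unmentioned atoms arbitrary); under it the original formula is false.

Not valid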